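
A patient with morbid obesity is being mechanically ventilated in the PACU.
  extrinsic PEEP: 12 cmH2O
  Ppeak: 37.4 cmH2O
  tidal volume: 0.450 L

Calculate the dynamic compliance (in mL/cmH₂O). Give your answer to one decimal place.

Dynamic compliance = Vt / (PIP − PEEP) = 450 / (37.4 − 12) = 450 / 25.4 = 17.717 mL/cmH2O.

17.7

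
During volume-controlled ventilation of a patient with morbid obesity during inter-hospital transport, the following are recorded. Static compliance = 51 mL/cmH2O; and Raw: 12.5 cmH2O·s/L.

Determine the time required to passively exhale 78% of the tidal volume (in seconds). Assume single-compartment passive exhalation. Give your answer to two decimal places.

0.97

τ = R × C = 12.5 × 51 mL/cmH2O = 12.5 × 0.051 L/cmH2O = 0.6375 s.
Exhaled fraction f = 1 − e^(−t/τ) → t = −τ·ln(1 − f) = −0.6375·ln(0.22) = 0.9653 s.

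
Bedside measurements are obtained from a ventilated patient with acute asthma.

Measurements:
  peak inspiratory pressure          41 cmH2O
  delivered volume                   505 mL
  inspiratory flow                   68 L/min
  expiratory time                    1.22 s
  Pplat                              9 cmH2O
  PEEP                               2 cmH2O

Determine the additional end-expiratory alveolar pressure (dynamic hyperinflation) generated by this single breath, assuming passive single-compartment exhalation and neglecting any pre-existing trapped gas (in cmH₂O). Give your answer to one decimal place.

Flow: 68 L/min ÷ 60 = 1.1333 L/s.
R = (PIP − Pplat)/V̇ = (41 − 9) / 1.1333 = 32.0/1.1333 = 28.236 cmH2O·s/L.
C = Vt/(Pplat − PEEP) = 505.0 / (9 − 2) = 505.0/7.0 = 72.143 mL/cmH2O.
τ = R × C = 28.236 × 0.07214 L/cmH2O = 2.037 s.
Fraction remaining = e^(−Te/τ) = e^(−1.22/2.037) = 0.5494; trapped volume = 505.0 × 0.5494 = 277.45 mL.
Additional alveolar pressure from trapping ≈ V_trapped / C = 277.45 / 72.143 = 3.846 cmH2O.

3.8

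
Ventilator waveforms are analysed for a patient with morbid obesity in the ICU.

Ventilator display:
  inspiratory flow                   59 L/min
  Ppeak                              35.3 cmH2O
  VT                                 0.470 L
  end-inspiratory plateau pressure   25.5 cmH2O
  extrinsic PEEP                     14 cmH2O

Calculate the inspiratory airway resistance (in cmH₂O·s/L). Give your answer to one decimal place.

Flow: 59 L/min ÷ 60 = 0.9833 L/s.
Raw = (PIP − Pplat) / flow = (35.3 − 25.5) / 0.9833 = 9.8 / 0.9833 = 9.966 cmH2O·s/L.

10.0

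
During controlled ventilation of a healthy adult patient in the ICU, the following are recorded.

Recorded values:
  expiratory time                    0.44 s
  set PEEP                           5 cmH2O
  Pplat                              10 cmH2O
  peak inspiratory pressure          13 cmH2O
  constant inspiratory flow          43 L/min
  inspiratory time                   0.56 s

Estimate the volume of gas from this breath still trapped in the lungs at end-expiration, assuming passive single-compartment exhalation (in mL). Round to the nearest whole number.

Flow: 43 L/min ÷ 60 = 0.7167 L/s.
Vt = flow × Ti = 0.7167 L/s × 0.56 s × 1000 mL/L = 401.35 mL.
R = (PIP − Pplat)/V̇ = (13 − 10) / 0.7167 = 3.0/0.7167 = 4.186 cmH2O·s/L.
C = Vt/(Pplat − PEEP) = 401.35 / (10 − 5) = 401.35/5.0 = 80.27 mL/cmH2O.
τ = R × C = 4.186 × 0.08027 L/cmH2O = 0.336 s.
Fraction remaining = e^(−Te/τ) = e^(−0.44/0.336) = 0.2699.
Trapped volume = 401.35 × 0.2699 = 108.32 mL.

108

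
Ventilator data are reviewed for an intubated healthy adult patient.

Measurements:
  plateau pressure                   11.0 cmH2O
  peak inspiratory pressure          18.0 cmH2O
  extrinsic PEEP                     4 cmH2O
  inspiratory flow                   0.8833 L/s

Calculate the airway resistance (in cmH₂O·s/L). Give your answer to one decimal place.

Raw = (PIP − Pplat) / flow = (18.0 − 11.0) / 0.8833 = 7.0 / 0.8833 = 7.925 cmH2O·s/L.

7.9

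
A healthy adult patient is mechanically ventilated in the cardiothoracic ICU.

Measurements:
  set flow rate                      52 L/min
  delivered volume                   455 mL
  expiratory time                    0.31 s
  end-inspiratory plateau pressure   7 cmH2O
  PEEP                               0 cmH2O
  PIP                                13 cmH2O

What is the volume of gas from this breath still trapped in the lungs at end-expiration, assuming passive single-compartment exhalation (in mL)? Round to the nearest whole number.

228

Flow: 52 L/min ÷ 60 = 0.8667 L/s.
R = (PIP − Pplat)/V̇ = (13 − 7) / 0.8667 = 6.0/0.8667 = 6.923 cmH2O·s/L.
C = Vt/(Pplat − PEEP) = 455.0 / (7 − 0) = 455.0/7.0 = 65.0 mL/cmH2O.
τ = R × C = 6.923 × 0.065 L/cmH2O = 0.45 s.
Fraction remaining = e^(−Te/τ) = e^(−0.31/0.45) = 0.5021.
Trapped volume = 455.0 × 0.5021 = 228.46 mL.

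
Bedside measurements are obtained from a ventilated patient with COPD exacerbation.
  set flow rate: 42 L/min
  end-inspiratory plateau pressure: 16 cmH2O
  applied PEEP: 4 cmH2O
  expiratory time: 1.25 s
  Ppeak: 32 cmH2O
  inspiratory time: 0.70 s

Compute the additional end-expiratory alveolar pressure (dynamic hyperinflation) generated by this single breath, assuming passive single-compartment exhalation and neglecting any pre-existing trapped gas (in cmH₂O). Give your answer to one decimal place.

Flow: 42 L/min ÷ 60 = 0.7 L/s.
Vt = flow × Ti = 0.7 L/s × 0.70 s × 1000 mL/L = 490.0 mL.
R = (PIP − Pplat)/V̇ = (32 − 16) / 0.7 = 16.0/0.7 = 22.857 cmH2O·s/L.
C = Vt/(Pplat − PEEP) = 490.0 / (16 − 4) = 490.0/12.0 = 40.833 mL/cmH2O.
τ = R × C = 22.857 × 0.04083 L/cmH2O = 0.9333 s.
Fraction remaining = e^(−Te/τ) = e^(−1.25/0.9333) = 0.262; trapped volume = 490.0 × 0.262 = 128.38 mL.
Additional alveolar pressure from trapping ≈ V_trapped / C = 128.38 / 40.833 = 3.144 cmH2O.

3.1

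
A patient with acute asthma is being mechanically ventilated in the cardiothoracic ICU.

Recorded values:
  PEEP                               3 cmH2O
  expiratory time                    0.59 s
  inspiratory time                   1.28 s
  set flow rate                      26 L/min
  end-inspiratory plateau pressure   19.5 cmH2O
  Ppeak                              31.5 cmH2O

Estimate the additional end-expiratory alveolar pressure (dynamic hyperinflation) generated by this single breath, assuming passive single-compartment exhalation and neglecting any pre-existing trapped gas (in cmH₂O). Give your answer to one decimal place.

8.8

Flow: 26 L/min ÷ 60 = 0.4333 L/s.
Vt = flow × Ti = 0.4333 L/s × 1.28 s × 1000 mL/L = 554.62 mL.
R = (PIP − Pplat)/V̇ = (31.5 − 19.5) / 0.4333 = 12.0/0.4333 = 27.694 cmH2O·s/L.
C = Vt/(Pplat − PEEP) = 554.62 / (19.5 − 3) = 554.62/16.5 = 33.613 mL/cmH2O.
τ = R × C = 27.694 × 0.03361 L/cmH2O = 0.9308 s.
Fraction remaining = e^(−Te/τ) = e^(−0.59/0.9308) = 0.5305; trapped volume = 554.62 × 0.5305 = 294.23 mL.
Additional alveolar pressure from trapping ≈ V_trapped / C = 294.23 / 33.613 = 8.753 cmH2O.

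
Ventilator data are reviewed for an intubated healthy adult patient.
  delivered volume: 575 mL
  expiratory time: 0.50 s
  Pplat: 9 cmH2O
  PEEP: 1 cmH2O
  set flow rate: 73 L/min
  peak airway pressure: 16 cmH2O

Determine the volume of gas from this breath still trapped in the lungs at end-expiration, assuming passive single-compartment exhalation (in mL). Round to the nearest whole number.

172

Flow: 73 L/min ÷ 60 = 1.2167 L/s.
R = (PIP − Pplat)/V̇ = (16 − 9) / 1.2167 = 7.0/1.2167 = 5.753 cmH2O·s/L.
C = Vt/(Pplat − PEEP) = 575.0 / (9 − 1) = 575.0/8.0 = 71.875 mL/cmH2O.
τ = R × C = 5.753 × 0.07188 L/cmH2O = 0.4135 s.
Fraction remaining = e^(−Te/τ) = e^(−0.50/0.4135) = 0.2984.
Trapped volume = 575.0 × 0.2984 = 171.58 mL.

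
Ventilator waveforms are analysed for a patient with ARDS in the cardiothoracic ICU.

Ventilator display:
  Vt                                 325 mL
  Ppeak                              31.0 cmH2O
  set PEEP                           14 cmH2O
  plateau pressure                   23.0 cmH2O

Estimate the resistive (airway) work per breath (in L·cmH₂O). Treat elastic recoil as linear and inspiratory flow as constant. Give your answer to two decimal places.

2.60

With constant inspiratory flow the resistive pressure is constant at PIP − Pplat = 31.0 − 23.0 = 8.0 cmH2O, so resistive work = 8.0 × 0.325 = 2.6 L·cmH2O.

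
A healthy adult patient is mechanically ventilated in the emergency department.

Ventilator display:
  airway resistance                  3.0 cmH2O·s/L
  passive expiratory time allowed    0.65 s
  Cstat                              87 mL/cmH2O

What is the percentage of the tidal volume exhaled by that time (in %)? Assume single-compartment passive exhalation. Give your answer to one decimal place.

τ = R × C = 3.0 × 87 mL/cmH2O = 3.0 × 0.087 L/cmH2O = 0.261 s.
Passive exhalation: V(t)/V₀ = e^(−t/τ) = e^(−0.65/0.261) = 0.08288.
Fraction exhaled = 1 − 0.08288 = 0.9171 → 91.71%.

91.7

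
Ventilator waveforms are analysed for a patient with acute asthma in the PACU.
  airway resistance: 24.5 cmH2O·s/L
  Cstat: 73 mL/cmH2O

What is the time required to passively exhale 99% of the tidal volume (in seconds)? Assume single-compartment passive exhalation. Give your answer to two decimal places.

8.24

τ = R × C = 24.5 × 73 mL/cmH2O = 24.5 × 0.073 L/cmH2O = 1.789 s.
Exhaled fraction f = 1 − e^(−t/τ) → t = −τ·ln(1 − f) = −1.789·ln(0.01) = 8.239 s.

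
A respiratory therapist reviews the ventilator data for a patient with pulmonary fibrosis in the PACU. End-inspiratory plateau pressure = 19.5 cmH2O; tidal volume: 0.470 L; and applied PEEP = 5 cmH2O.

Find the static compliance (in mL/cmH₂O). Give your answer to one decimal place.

32.4

Cstat = Vt / (Pplat − PEEP) = 470 / (19.5 − 5) = 470 / 14.5 = 32.414 mL/cmH2O.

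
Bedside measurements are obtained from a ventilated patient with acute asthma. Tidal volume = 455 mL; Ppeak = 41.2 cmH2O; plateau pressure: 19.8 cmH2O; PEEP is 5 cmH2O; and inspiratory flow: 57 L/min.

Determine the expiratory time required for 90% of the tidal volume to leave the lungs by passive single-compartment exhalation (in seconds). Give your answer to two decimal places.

1.59

Flow: 57 L/min ÷ 60 = 0.95 L/s.
R = (PIP − Pplat)/V̇ = (41.2 − 19.8) / 0.95 = 21.4/0.95 = 22.526 cmH2O·s/L.
C = Vt/(Pplat − PEEP) = 455.0 / (19.8 − 5) = 455.0/14.8 = 30.743 mL/cmH2O.
τ = R × C = 22.526 × 0.03074 L/cmH2O = 0.6924 s.
t = −τ·ln(1 − 0.90) = −0.6924·ln(0.1) = 1.594 s.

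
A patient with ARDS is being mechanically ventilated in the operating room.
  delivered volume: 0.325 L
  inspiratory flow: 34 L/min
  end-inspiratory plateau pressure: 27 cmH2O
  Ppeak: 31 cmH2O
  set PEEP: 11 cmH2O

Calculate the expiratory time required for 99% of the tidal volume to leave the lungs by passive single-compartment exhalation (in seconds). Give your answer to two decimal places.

Flow: 34 L/min ÷ 60 = 0.5667 L/s.
R = (PIP − Pplat)/V̇ = (31 − 27) / 0.5667 = 4.0/0.5667 = 7.058 cmH2O·s/L.
C = Vt/(Pplat − PEEP) = 325.0 / (27 − 11) = 325.0/16.0 = 20.313 mL/cmH2O.
τ = R × C = 7.058 × 0.02031 L/cmH2O = 0.1433 s.
t = −τ·ln(1 − 0.99) = −0.1433·ln(0.01) = 0.6599 s.

0.66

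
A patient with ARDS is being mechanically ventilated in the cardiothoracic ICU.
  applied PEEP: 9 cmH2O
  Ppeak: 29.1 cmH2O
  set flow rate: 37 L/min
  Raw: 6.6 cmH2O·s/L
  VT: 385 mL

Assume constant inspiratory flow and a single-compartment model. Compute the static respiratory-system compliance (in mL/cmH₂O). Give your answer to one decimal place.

Flow: 37 L/min ÷ 60 = 0.6167 L/s.
Equation of motion (constant flow): PIP = Vt/C + R·V̇ + PEEP.
Vt/C = PIP − R·V̇ − PEEP = 29.1 − 6.6×0.6167 − 9 = 29.1 − 4.07 − 9 = 16.03 cmH2O.
C = Vt / 16.03 = 385 / 16.03 = 24.017 mL/cmH2O.

24.0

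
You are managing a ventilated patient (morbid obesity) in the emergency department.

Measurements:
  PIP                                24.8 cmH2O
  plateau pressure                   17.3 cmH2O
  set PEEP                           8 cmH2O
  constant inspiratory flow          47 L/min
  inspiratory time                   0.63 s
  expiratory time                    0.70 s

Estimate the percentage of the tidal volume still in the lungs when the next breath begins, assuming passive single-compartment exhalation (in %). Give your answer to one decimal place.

25.2

Flow: 47 L/min ÷ 60 = 0.7833 L/s.
Vt = flow × Ti = 0.7833 L/s × 0.63 s × 1000 mL/L = 493.48 mL.
R = (PIP − Pplat)/V̇ = (24.8 − 17.3) / 0.7833 = 7.5/0.7833 = 9.575 cmH2O·s/L.
C = Vt/(Pplat − PEEP) = 493.48 / (17.3 − 8) = 493.48/9.3 = 53.062 mL/cmH2O.
τ = R × C = 9.575 × 0.05306 L/cmH2O = 0.508 s.
Fraction remaining at end-expiration = e^(−Te/τ) = e^(−0.70/0.508) = 0.2521 → 25.21%.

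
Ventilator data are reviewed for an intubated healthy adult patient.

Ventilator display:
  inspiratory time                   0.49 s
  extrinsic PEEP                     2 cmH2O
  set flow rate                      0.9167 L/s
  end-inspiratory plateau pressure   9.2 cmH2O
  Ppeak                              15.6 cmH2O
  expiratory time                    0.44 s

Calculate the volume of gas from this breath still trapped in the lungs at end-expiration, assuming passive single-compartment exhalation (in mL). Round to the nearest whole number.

Vt = flow × Ti = 0.9167 L/s × 0.49 s × 1000 mL/L = 449.18 mL.
R = (PIP − Pplat)/V̇ = (15.6 − 9.2) / 0.9167 = 6.4/0.9167 = 6.982 cmH2O·s/L.
C = Vt/(Pplat − PEEP) = 449.18 / (9.2 − 2) = 449.18/7.2 = 62.386 mL/cmH2O.
τ = R × C = 6.982 × 0.06239 L/cmH2O = 0.4356 s.
Fraction remaining = e^(−Te/τ) = e^(−0.44/0.4356) = 0.3642.
Trapped volume = 449.18 × 0.3642 = 163.59 mL.

164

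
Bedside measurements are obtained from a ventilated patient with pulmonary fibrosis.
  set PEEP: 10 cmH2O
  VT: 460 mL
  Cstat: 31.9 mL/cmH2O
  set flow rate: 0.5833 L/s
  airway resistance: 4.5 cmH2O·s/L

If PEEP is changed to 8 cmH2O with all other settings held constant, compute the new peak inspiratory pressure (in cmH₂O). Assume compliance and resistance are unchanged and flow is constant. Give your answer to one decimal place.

25.0

PIP = Vt/C + R·V̇ + PEEP (constant-flow equation of motion).
Only the baseline term changes: ΔPIP = ΔPEEP = 8 − 10 = -2.0 cmH2O.
Original PIP = 460/31.9 + 4.5×0.5833 + 10 = 27.045 cmH2O; new PIP = 27.045 + (-2.0) = 25.045 cmH2O.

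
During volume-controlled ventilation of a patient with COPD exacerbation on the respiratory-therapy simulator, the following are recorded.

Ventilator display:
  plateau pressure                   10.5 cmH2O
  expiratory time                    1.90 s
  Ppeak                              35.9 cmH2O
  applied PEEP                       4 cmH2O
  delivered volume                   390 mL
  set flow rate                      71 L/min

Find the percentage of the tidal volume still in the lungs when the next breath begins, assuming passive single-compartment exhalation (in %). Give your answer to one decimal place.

Flow: 71 L/min ÷ 60 = 1.1833 L/s.
R = (PIP − Pplat)/V̇ = (35.9 − 10.5) / 1.1833 = 25.4/1.1833 = 21.465 cmH2O·s/L.
C = Vt/(Pplat − PEEP) = 390.0 / (10.5 − 4) = 390.0/6.5 = 60.0 mL/cmH2O.
τ = R × C = 21.465 × 0.06 L/cmH2O = 1.288 s.
Fraction remaining at end-expiration = e^(−Te/τ) = e^(−1.90/1.288) = 0.2287 → 22.87%.

22.9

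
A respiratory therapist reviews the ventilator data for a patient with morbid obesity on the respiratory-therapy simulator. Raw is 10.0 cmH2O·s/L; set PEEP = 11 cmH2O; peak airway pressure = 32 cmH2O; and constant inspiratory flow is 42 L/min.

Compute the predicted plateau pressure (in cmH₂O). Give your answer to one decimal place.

25.0

Flow: 42 L/min ÷ 60 = 0.7 L/s.
Pplat = PIP − Raw × flow = 32 − 10.0 × 0.7 = 32 − 7.0 = 25.0 cmH2O.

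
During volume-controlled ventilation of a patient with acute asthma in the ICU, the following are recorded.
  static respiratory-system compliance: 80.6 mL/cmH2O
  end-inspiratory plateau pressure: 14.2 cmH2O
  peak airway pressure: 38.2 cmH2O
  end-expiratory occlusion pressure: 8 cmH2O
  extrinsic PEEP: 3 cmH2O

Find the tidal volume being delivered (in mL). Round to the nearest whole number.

End-expiratory occlusion gives total PEEP = 8 cmH2O (intrinsic PEEP = 8 − 3 = 5). Use total PEEP for the elastic gradient.
Vt = Cstat × (Pplat − PEEPtotal) = 80.6 × (14.2 − 8) = 80.6 × 6.2 = 499.72 mL.

500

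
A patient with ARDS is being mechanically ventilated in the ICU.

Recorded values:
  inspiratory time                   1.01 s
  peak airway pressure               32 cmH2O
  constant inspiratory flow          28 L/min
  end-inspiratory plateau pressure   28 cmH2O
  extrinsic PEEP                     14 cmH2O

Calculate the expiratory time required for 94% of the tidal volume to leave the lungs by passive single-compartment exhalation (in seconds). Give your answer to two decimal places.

Flow: 28 L/min ÷ 60 = 0.4667 L/s.
Vt = flow × Ti = 0.4667 L/s × 1.01 s × 1000 mL/L = 471.37 mL.
R = (PIP − Pplat)/V̇ = (32 − 28) / 0.4667 = 4.0/0.4667 = 8.571 cmH2O·s/L.
C = Vt/(Pplat − PEEP) = 471.37 / (28 − 14) = 471.37/14.0 = 33.669 mL/cmH2O.
τ = R × C = 8.571 × 0.03367 L/cmH2O = 0.2886 s.
t = −τ·ln(1 − 0.94) = −0.2886·ln(0.06) = 0.812 s.

0.81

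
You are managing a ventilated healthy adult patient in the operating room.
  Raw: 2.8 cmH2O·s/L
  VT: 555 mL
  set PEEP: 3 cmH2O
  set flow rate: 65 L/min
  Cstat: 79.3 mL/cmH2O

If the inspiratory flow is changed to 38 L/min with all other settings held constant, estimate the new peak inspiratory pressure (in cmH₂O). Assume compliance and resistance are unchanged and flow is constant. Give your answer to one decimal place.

Flow: 65 L/min ÷ 60 = 1.0833 L/s.
New flow: 38 L/min ÷ 60 = 0.6333 L/s.
PIP = Vt/C + R·V̇ + PEEP (constant-flow equation of motion).
Only the resistive term changes: ΔPIP = R × ΔV̇ = 2.8 × (0.6333 − 1.0833) = 2.8 × -0.45 = -1.26 cmH2O.
Original PIP = 555/79.3 + 2.8×1.0833 + 3 = 13.032 cmH2O; new PIP = 13.032 + (-1.26) = 11.772 cmH2O.

11.8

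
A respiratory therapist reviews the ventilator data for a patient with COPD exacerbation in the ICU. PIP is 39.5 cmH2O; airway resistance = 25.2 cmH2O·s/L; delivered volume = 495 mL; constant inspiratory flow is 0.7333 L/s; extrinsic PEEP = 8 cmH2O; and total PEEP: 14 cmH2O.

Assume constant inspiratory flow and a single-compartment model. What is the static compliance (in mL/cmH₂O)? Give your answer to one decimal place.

Total PEEP = 14 cmH2O (set 8 + intrinsic 6); this is the baseline alveolar pressure.
Equation of motion (constant flow): PIP = Vt/C + R·V̇ + PEEP.
Vt/C = PIP − R·V̇ − PEEP = 39.5 − 25.2×0.7333 − 14 = 39.5 − 18.479 − 14 = 7.021 cmH2O.
C = Vt / 7.021 = 495 / 7.021 = 70.503 mL/cmH2O.

70.5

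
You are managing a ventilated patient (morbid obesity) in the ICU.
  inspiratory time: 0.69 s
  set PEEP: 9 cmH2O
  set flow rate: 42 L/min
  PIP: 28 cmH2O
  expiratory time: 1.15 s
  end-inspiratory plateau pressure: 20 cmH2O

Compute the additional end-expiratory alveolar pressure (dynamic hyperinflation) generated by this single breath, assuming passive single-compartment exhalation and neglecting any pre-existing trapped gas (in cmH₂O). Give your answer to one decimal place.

Flow: 42 L/min ÷ 60 = 0.7 L/s.
Vt = flow × Ti = 0.7 L/s × 0.69 s × 1000 mL/L = 483.0 mL.
R = (PIP − Pplat)/V̇ = (28 − 20) / 0.7 = 8.0/0.7 = 11.429 cmH2O·s/L.
C = Vt/(Pplat − PEEP) = 483.0 / (20 − 9) = 483.0/11.0 = 43.909 mL/cmH2O.
τ = R × C = 11.429 × 0.04391 L/cmH2O = 0.5018 s.
Fraction remaining = e^(−Te/τ) = e^(−1.15/0.5018) = 0.1011; trapped volume = 483.0 × 0.1011 = 48.831 mL.
Additional alveolar pressure from trapping ≈ V_trapped / C = 48.831 / 43.909 = 1.112 cmH2O.

1.1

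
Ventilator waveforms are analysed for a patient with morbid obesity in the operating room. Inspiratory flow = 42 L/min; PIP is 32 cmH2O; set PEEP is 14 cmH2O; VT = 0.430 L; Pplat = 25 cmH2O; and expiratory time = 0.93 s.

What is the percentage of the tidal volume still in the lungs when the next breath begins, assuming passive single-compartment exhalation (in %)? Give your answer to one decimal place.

Flow: 42 L/min ÷ 60 = 0.7 L/s.
R = (PIP − Pplat)/V̇ = (32 − 25) / 0.7 = 7.0/0.7 = 10.0 cmH2O·s/L.
C = Vt/(Pplat − PEEP) = 430.0 / (25 − 14) = 430.0/11.0 = 39.091 mL/cmH2O.
τ = R × C = 10.0 × 0.03909 L/cmH2O = 0.3909 s.
Fraction remaining at end-expiration = e^(−Te/τ) = e^(−0.93/0.3909) = 0.09263 → 9.263%.

9.3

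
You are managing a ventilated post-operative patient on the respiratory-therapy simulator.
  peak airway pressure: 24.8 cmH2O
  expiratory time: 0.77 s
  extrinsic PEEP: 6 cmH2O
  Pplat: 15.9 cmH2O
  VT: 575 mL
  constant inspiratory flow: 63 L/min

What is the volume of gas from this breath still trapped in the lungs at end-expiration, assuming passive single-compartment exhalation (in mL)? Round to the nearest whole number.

120

Flow: 63 L/min ÷ 60 = 1.05 L/s.
R = (PIP − Pplat)/V̇ = (24.8 − 15.9) / 1.05 = 8.9/1.05 = 8.476 cmH2O·s/L.
C = Vt/(Pplat − PEEP) = 575.0 / (15.9 − 6) = 575.0/9.9 = 58.081 mL/cmH2O.
τ = R × C = 8.476 × 0.05808 L/cmH2O = 0.4923 s.
Fraction remaining = e^(−Te/τ) = e^(−0.77/0.4923) = 0.2093.
Trapped volume = 575.0 × 0.2093 = 120.35 mL.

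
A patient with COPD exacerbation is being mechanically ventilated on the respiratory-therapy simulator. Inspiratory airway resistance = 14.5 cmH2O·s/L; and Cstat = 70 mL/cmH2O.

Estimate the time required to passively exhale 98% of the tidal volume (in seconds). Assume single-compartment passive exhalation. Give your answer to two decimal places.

3.97

τ = R × C = 14.5 × 70 mL/cmH2O = 14.5 × 0.070 L/cmH2O = 1.015 s.
Exhaled fraction f = 1 − e^(−t/τ) → t = −τ·ln(1 − f) = −1.015·ln(0.02) = 3.971 s.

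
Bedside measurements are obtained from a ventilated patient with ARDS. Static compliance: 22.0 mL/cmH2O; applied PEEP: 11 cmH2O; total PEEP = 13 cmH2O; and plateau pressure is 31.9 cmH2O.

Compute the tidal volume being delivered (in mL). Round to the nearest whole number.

416

End-expiratory occlusion gives total PEEP = 13 cmH2O (intrinsic PEEP = 13 − 11 = 2). Use total PEEP for the elastic gradient.
Vt = Cstat × (Pplat − PEEPtotal) = 22.0 × (31.9 − 13) = 22.0 × 18.9 = 415.8 mL.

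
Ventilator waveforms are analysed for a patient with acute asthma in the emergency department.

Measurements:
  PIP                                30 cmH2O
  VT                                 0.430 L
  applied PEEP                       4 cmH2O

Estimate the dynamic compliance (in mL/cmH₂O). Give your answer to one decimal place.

16.5

Dynamic compliance = Vt / (PIP − PEEP) = 430 / (30 − 4) = 430 / 26.0 = 16.538 mL/cmH2O.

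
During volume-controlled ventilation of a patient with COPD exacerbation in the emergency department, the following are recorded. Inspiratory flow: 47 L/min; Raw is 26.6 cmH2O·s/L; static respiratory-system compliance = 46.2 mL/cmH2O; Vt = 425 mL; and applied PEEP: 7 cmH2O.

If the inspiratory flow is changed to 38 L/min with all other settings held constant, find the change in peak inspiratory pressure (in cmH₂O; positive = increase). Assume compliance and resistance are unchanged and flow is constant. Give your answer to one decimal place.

-4.0

Flow: 47 L/min ÷ 60 = 0.7833 L/s.
New flow: 38 L/min ÷ 60 = 0.6333 L/s.
PIP = Vt/C + R·V̇ + PEEP (constant-flow equation of motion).
Only the resistive term changes: ΔPIP = R × ΔV̇ = 26.6 × (0.6333 − 0.7833) = 26.6 × -0.15 = -3.99 cmH2O.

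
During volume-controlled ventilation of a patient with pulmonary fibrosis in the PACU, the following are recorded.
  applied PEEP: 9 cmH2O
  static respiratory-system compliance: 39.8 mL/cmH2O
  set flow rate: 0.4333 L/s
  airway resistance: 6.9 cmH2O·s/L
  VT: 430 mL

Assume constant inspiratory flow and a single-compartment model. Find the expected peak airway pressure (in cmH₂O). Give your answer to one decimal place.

Equation of motion (constant flow): PIP = Vt/C + R·V̇ + PEEP.
PIP = 430/39.8 + 6.9×0.4333 + 9 = 10.804 + 2.99 + 9 = 22.794 cmH2O.

22.8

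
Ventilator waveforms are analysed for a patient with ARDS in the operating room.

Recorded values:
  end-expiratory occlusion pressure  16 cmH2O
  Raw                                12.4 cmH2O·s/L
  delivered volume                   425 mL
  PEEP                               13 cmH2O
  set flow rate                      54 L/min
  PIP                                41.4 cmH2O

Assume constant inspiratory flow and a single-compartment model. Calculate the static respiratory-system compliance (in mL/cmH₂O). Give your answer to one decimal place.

Flow: 54 L/min ÷ 60 = 0.9 L/s.
Total PEEP = 16 cmH2O (set 13 + intrinsic 3); this is the baseline alveolar pressure.
Equation of motion (constant flow): PIP = Vt/C + R·V̇ + PEEP.
Vt/C = PIP − R·V̇ − PEEP = 41.4 − 12.4×0.9 − 16 = 41.4 − 11.16 − 16 = 14.24 cmH2O.
C = Vt / 14.24 = 425 / 14.24 = 29.846 mL/cmH2O.

29.8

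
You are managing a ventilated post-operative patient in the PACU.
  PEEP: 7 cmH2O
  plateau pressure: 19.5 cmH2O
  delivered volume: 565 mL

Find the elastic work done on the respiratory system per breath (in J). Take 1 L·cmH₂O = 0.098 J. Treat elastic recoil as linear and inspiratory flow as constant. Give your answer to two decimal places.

Elastic work ≈ ½ × (Pplat − PEEP) × Vt = 0.5 × (19.5 − 7) × 0.565 L = 0.5 × 12.5 × 0.565 = 3.531 L·cmH2O.
× 0.098 J/(L·cmH2O) → 0.346 J.

0.35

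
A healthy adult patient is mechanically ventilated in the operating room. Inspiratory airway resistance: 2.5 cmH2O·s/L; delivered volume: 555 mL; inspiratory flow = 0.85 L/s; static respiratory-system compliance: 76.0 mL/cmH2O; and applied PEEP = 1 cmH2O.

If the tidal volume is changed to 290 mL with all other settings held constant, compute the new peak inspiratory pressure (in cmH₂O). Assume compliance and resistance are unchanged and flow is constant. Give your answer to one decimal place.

6.9

PIP = Vt/C + R·V̇ + PEEP (constant-flow equation of motion).
Only the elastic term changes: ΔPIP = ΔVt / C = (290 − 555) / 76.0 = -3.487 cmH2O.
Original PIP = 555/76.0 + 2.5×0.85 + 1 = 10.428 cmH2O; new PIP = 10.428 + (-3.487) = 6.941 cmH2O.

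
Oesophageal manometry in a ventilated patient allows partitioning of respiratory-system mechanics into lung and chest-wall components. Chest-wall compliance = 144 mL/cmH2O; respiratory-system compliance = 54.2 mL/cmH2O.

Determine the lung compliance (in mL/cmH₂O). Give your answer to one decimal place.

1/CL = 1/Crs − 1/Ccw.
1/CL = 1/54.2 − 1/144 = 0.01151.
CL = 86.881 mL/cmH2O.

86.9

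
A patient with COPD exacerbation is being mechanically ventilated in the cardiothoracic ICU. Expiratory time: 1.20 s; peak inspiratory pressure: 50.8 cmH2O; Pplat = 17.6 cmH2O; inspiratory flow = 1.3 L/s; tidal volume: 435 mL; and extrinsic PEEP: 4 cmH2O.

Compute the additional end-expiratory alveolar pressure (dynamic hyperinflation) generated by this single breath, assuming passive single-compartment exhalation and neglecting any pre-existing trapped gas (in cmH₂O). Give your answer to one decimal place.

R = (PIP − Pplat)/V̇ = (50.8 − 17.6) / 1.3 = 33.2/1.3 = 25.538 cmH2O·s/L.
C = Vt/(Pplat − PEEP) = 435.0 / (17.6 − 4) = 435.0/13.6 = 31.985 mL/cmH2O.
τ = R × C = 25.538 × 0.03199 L/cmH2O = 0.817 s.
Fraction remaining = e^(−Te/τ) = e^(−1.20/0.817) = 0.2302; trapped volume = 435.0 × 0.2302 = 100.14 mL.
Additional alveolar pressure from trapping ≈ V_trapped / C = 100.14 / 31.985 = 3.131 cmH2O.

3.1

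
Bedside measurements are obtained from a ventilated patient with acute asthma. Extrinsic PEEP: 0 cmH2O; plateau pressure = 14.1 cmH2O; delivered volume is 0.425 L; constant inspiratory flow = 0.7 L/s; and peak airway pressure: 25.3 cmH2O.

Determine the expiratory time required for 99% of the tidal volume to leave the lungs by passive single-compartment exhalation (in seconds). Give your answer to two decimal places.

R = (PIP − Pplat)/V̇ = (25.3 − 14.1) / 0.7 = 11.2/0.7 = 16.0 cmH2O·s/L.
C = Vt/(Pplat − PEEP) = 425.0 / (14.1 − 0) = 425.0/14.1 = 30.142 mL/cmH2O.
τ = R × C = 16.0 × 0.03014 L/cmH2O = 0.4822 s.
t = −τ·ln(1 − 0.99) = −0.4822·ln(0.01) = 2.221 s.

2.22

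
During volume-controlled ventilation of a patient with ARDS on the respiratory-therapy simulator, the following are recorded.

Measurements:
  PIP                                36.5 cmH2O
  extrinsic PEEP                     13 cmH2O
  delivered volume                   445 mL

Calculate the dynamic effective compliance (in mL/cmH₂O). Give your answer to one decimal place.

18.9

Dynamic compliance = Vt / (PIP − PEEP) = 445 / (36.5 − 13) = 445 / 23.5 = 18.936 mL/cmH2O.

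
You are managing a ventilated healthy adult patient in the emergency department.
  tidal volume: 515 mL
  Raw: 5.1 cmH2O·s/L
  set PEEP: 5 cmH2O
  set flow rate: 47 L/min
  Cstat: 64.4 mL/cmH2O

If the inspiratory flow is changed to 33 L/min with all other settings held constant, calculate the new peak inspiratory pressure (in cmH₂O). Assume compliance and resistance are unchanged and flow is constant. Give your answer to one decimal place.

Flow: 47 L/min ÷ 60 = 0.7833 L/s.
New flow: 33 L/min ÷ 60 = 0.55 L/s.
PIP = Vt/C + R·V̇ + PEEP (constant-flow equation of motion).
Only the resistive term changes: ΔPIP = R × ΔV̇ = 5.1 × (0.55 − 0.7833) = 5.1 × -0.2333 = -1.19 cmH2O.
Original PIP = 515/64.4 + 5.1×0.7833 + 5 = 16.992 cmH2O; new PIP = 16.992 + (-1.19) = 15.802 cmH2O.

15.8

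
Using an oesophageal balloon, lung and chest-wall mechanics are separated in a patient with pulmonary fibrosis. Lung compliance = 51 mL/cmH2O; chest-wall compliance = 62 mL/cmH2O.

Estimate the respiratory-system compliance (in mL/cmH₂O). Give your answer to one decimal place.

Lung and chest wall are elastances in series: 1/Crs = 1/CL + 1/Ccw.
1/Crs = 1/51 + 1/62 = 0.03574.
Crs = 27.98 mL/cmH2O.

28.0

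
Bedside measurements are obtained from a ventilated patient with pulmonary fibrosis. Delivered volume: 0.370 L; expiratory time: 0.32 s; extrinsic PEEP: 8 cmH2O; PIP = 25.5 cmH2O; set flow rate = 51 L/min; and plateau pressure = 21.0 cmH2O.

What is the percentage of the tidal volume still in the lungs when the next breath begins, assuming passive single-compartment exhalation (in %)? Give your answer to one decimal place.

12.0

Flow: 51 L/min ÷ 60 = 0.85 L/s.
R = (PIP − Pplat)/V̇ = (25.5 − 21.0) / 0.85 = 4.5/0.85 = 5.294 cmH2O·s/L.
C = Vt/(Pplat − PEEP) = 370.0 / (21.0 − 8) = 370.0/13.0 = 28.462 mL/cmH2O.
τ = R × C = 5.294 × 0.02846 L/cmH2O = 0.1507 s.
Fraction remaining at end-expiration = e^(−Te/τ) = e^(−0.32/0.1507) = 0.1196 → 11.96%.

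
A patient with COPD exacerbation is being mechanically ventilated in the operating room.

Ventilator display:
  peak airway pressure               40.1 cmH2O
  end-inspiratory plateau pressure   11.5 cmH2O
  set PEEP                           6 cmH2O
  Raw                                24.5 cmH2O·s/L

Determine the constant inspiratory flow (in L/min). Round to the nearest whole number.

70

flow = (PIP − Pplat) / Raw = (40.1 − 11.5) / 24.5 = 1.167 L/s × 60 = 70.02 L/min.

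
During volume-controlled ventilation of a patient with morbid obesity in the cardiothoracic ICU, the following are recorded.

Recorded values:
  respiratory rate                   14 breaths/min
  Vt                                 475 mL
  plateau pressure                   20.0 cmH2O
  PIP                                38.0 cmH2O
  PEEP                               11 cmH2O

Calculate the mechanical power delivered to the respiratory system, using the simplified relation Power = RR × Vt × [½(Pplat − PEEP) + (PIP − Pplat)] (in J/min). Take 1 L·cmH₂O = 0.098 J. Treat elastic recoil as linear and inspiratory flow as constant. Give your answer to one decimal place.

14.7

Per-breath work = Vt × [½(Pplat−PEEP) + (PIP−Pplat)] = 0.475 × [0.5×9.0 + 18.0] = 0.475 × 22.5 = 10.688 L·cmH2O.
Power = 14 × 10.688 = 149.63 L·cmH2O/min.
× 0.098 J/(L·cmH2O) → 14.664 J/min.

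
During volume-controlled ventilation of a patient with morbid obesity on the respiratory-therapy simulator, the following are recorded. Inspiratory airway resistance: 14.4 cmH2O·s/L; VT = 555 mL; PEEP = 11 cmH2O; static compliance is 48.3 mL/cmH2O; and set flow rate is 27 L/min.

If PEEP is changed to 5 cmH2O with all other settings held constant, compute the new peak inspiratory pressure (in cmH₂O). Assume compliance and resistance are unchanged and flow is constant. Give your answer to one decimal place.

23.0

Flow: 27 L/min ÷ 60 = 0.45 L/s.
PIP = Vt/C + R·V̇ + PEEP (constant-flow equation of motion).
Only the baseline term changes: ΔPIP = ΔPEEP = 5 − 11 = -6.0 cmH2O.
Original PIP = 555/48.3 + 14.4×0.45 + 11 = 28.971 cmH2O; new PIP = 28.971 + (-6.0) = 22.971 cmH2O.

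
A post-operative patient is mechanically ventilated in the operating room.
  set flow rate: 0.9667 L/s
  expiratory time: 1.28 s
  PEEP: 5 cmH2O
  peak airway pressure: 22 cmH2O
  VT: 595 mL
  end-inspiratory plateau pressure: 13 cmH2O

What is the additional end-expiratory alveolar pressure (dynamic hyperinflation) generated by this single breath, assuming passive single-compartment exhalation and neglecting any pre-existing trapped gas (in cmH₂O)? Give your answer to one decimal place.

R = (PIP − Pplat)/V̇ = (22 − 13) / 0.9667 = 9.0/0.9667 = 9.31 cmH2O·s/L.
C = Vt/(Pplat − PEEP) = 595.0 / (13 − 5) = 595.0/8.0 = 74.375 mL/cmH2O.
τ = R × C = 9.31 × 0.07438 L/cmH2O = 0.6925 s.
Fraction remaining = e^(−Te/τ) = e^(−1.28/0.6925) = 0.1575; trapped volume = 595.0 × 0.1575 = 93.713 mL.
Additional alveolar pressure from trapping ≈ V_trapped / C = 93.713 / 74.375 = 1.26 cmH2O.

1.3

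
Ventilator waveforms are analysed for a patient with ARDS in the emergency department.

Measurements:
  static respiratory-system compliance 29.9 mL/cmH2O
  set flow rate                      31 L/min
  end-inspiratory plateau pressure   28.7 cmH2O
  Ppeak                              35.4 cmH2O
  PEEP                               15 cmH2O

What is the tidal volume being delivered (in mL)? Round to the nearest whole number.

Vt = Cstat × (Pplat − PEEP) = 29.9 × (28.7 − 15) = 29.9 × 13.7 = 409.63 mL.

410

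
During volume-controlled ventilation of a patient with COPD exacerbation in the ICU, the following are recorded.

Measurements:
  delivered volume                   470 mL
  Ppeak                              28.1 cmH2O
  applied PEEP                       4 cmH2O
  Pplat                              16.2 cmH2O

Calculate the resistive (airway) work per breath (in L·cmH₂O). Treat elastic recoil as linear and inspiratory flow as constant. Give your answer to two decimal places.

With constant inspiratory flow the resistive pressure is constant at PIP − Pplat = 28.1 − 16.2 = 11.9 cmH2O, so resistive work = 11.9 × 0.470 = 5.593 L·cmH2O.

5.59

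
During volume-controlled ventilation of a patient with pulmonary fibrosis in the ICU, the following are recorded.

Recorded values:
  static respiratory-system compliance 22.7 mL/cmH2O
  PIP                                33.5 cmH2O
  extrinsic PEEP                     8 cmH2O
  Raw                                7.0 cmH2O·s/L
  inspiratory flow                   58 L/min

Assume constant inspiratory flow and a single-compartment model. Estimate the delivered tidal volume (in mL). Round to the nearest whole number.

425

Flow: 58 L/min ÷ 60 = 0.9667 L/s.
Equation of motion (constant flow): PIP = Vt/C + R·V̇ + PEEP.
Vt/C = PIP − R·V̇ − PEEP = 33.5 − 6.767 − 8 = 18.733 cmH2O.
Vt = C × 18.733 = 22.7 × 18.733 = 425.24 mL.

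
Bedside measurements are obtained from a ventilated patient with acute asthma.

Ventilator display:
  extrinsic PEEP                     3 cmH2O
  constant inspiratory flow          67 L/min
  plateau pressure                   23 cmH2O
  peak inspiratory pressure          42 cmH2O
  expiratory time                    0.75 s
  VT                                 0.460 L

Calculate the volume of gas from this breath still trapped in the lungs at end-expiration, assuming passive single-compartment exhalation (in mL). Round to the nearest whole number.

Flow: 67 L/min ÷ 60 = 1.1167 L/s.
R = (PIP − Pplat)/V̇ = (42 − 23) / 1.1167 = 19.0/1.1167 = 17.014 cmH2O·s/L.
C = Vt/(Pplat − PEEP) = 460.0 / (23 − 3) = 460.0/20.0 = 23.0 mL/cmH2O.
τ = R × C = 17.014 × 0.023 L/cmH2O = 0.3913 s.
Fraction remaining = e^(−Te/τ) = e^(−0.75/0.3913) = 0.1471.
Trapped volume = 460.0 × 0.1471 = 67.666 mL.

68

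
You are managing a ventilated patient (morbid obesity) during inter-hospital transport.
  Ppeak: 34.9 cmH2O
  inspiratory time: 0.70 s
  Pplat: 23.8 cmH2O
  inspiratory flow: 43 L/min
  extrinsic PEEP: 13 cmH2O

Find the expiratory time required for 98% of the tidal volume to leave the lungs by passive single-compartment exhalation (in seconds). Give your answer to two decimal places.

2.81

Flow: 43 L/min ÷ 60 = 0.7167 L/s.
Vt = flow × Ti = 0.7167 L/s × 0.70 s × 1000 mL/L = 501.69 mL.
R = (PIP − Pplat)/V̇ = (34.9 − 23.8) / 0.7167 = 11.1/0.7167 = 15.488 cmH2O·s/L.
C = Vt/(Pplat − PEEP) = 501.69 / (23.8 − 13) = 501.69/10.8 = 46.453 mL/cmH2O.
τ = R × C = 15.488 × 0.04645 L/cmH2O = 0.7194 s.
t = −τ·ln(1 − 0.98) = −0.7194·ln(0.02) = 2.814 s.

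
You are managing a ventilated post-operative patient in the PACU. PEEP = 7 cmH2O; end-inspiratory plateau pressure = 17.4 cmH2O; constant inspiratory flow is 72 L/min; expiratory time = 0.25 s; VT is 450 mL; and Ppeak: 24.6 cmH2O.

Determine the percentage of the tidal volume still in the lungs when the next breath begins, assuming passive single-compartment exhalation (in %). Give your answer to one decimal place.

38.2

Flow: 72 L/min ÷ 60 = 1.2 L/s.
R = (PIP − Pplat)/V̇ = (24.6 − 17.4) / 1.2 = 7.2/1.2 = 6.0 cmH2O·s/L.
C = Vt/(Pplat − PEEP) = 450.0 / (17.4 − 7) = 450.0/10.4 = 43.269 mL/cmH2O.
τ = R × C = 6.0 × 0.04327 L/cmH2O = 0.2596 s.
Fraction remaining at end-expiration = e^(−Te/τ) = e^(−0.25/0.2596) = 0.3817 → 38.17%.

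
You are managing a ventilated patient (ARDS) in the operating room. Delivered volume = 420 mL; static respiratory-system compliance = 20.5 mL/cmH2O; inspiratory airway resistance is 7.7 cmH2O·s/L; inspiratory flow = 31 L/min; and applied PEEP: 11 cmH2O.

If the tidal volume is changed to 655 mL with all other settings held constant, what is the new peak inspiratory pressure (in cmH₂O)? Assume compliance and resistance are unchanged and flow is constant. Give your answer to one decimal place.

46.9

Flow: 31 L/min ÷ 60 = 0.5167 L/s.
PIP = Vt/C + R·V̇ + PEEP (constant-flow equation of motion).
Only the elastic term changes: ΔPIP = ΔVt / C = (655 − 420) / 20.5 = 11.463 cmH2O.
Original PIP = 420/20.5 + 7.7×0.5167 + 11 = 35.466 cmH2O; new PIP = 35.466 + (11.463) = 46.929 cmH2O.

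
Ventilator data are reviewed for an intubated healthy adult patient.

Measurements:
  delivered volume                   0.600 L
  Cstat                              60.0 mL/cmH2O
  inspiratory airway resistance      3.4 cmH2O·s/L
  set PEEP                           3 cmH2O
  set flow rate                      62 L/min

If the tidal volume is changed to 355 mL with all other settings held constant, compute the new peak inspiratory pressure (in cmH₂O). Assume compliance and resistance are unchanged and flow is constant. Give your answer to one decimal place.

12.4

Flow: 62 L/min ÷ 60 = 1.0333 L/s.
PIP = Vt/C + R·V̇ + PEEP (constant-flow equation of motion).
Only the elastic term changes: ΔPIP = ΔVt / C = (355 − 600) / 60.0 = -4.083 cmH2O.
Original PIP = 600/60.0 + 3.4×1.0333 + 3 = 16.513 cmH2O; new PIP = 16.513 + (-4.083) = 12.43 cmH2O.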